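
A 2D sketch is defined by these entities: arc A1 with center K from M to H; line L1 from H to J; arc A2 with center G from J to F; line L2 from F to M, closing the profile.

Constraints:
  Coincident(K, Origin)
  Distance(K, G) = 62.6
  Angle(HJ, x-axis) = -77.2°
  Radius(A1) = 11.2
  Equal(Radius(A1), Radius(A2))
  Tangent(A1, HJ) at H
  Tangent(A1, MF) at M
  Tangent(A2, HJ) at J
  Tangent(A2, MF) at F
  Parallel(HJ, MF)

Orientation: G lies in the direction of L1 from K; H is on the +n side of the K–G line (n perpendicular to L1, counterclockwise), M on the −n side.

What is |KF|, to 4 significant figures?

63.59

The slot axis is L1's direction at -77.2°, so u = (cos -77.2°, sin -77.2°) = (0.2215, -0.9751) and n = (−sin -77.2°, cos -77.2°) = (0.9751, 0.2215). K is at the origin and G lies 62.6 along u from K, so G = 62.6·u = (13.87, -61.04). Tangency of A1 to both parallel lines with radius 11.2 puts H and M at K ± 11.2·n: H = (10.92, 2.481), M = (-10.92, -2.481). Equal radii place J and F the same way about G: J = G + 11.2·n = (24.79, -58.56), F = G − 11.2·n = (2.947, -63.53). Then |KF| = |F − K| = 63.59.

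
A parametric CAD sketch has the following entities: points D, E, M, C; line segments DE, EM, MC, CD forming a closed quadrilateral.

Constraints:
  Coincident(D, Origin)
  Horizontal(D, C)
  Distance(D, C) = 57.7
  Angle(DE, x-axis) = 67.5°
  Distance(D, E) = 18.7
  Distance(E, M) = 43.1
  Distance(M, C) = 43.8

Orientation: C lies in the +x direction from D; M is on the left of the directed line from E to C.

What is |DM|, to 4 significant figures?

59.57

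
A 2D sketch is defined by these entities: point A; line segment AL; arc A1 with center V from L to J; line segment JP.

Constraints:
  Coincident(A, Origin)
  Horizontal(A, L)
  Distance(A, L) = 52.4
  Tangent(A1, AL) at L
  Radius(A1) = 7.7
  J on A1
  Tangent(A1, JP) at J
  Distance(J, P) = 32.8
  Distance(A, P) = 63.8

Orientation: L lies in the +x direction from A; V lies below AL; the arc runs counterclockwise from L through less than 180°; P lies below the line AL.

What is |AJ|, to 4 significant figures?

45.58

A is at the origin; AL is horizontal with |AL| = 52.4 and L on the +x side, so L = (52.40, 0.000). Tangency of A1 to AL means the radius VL is perpendicular to AL, so V = L + (0, -7.7) = (52.40, -7.700). Since VJ ⟂ JP (tangency), |VP| = √(7.7² + 32.8²) = 33.69 regardless of where J sits on A1. So P lies on both circle(A, 63.8) and circle(V, 33.69); the below-AL intersection is P = (48.72, -41.19). J is the foot of the tangent from P: J = (44.76, -8.631).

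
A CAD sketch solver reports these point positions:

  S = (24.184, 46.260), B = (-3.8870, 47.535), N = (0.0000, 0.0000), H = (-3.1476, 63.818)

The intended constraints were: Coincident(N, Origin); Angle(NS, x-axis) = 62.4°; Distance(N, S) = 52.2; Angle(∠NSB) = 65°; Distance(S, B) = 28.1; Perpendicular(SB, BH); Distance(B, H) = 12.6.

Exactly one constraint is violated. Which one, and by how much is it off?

Distance(B, H) = 12.6 — off by 3.70.

N = (0.00, 0.00) ✓; NS at 62.40° ✓; |NS| = 52.20 ✓; ∠NSB = 65.00° ✓; |SB| = 28.10 ✓; ∠(SB, BH) = 90.00° ✓; |BH| = 16.30 ✗.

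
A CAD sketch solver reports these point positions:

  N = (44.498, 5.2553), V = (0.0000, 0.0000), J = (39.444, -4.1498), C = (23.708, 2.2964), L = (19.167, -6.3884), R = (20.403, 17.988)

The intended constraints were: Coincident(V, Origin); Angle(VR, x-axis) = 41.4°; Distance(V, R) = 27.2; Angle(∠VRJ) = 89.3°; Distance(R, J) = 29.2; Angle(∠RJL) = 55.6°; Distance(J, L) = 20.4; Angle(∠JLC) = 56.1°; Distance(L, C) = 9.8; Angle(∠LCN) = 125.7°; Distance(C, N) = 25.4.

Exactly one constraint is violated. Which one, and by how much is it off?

Distance(C, N) = 25.4 — off by 4.40.

V = (0.00, 0.00) ✓; VR at 41.40° ✓; |VR| = 27.20 ✓; ∠VRJ = 89.30° ✓; |RJ| = 29.20 ✓; ∠RJL = 55.60° ✓; |JL| = 20.40 ✓; ∠JLC = 56.10° ✓; |LC| = 9.800 ✓; ∠LCN = 125.7° ✓; |CN| = 21.00 ✗.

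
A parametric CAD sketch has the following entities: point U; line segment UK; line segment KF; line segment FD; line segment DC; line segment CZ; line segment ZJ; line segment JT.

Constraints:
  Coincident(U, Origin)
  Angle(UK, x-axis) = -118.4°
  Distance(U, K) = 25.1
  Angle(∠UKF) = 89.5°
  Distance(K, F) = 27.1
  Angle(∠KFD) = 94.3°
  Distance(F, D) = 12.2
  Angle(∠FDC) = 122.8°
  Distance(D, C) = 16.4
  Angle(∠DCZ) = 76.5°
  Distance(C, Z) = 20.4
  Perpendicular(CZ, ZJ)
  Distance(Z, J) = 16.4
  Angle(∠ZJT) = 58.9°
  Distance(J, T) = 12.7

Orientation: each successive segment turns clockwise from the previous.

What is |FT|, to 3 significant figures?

11.7

U is at the origin; UK runs at -118.4° with length 25.1, so K = (-11.9, -22.1). ∠UKF = 89.5° gives KF at 151° from the x-axis; with |KF| = 27.1, F = (-35.7, -8.98). ∠KFD = 94.3° gives FD at 65.4° from the x-axis; with |FD| = 12.2, D = (-30.6, 2.11). ∠FDC = 122.8° gives DC at 8.20° from the x-axis; with |DC| = 16.4, C = (-14.4, 4.45). ∠DCZ = 76.5° gives CZ at -95.3° from the x-axis; with |CZ| = 20.4, Z = (-16.2, -15.9). CZ ⟂ ZJ, so ZJ runs at 175°; with |ZJ| = 16.4, J = (-32.6, -14.3). ∠ZJT = 58.9° gives JT at 53.6° from the x-axis; with |JT| = 12.7, T = (-25.0, -4.13). Then |FT| = |T − F| = 11.7.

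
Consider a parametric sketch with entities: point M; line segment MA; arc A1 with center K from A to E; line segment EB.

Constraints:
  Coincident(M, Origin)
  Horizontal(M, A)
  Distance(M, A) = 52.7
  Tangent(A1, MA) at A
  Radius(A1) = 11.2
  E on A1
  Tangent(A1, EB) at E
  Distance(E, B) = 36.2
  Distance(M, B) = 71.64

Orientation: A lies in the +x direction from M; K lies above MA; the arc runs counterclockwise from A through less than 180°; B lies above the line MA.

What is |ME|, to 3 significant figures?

65.0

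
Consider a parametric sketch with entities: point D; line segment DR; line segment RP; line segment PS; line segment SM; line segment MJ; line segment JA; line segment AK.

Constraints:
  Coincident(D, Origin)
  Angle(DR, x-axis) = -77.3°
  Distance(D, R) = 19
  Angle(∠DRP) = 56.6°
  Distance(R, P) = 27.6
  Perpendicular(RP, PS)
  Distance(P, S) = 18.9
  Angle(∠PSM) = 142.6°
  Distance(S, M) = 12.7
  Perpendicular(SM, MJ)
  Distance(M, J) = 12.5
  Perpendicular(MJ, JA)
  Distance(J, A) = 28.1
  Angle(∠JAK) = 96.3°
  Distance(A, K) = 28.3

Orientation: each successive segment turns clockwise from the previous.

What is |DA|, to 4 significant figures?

23.58

SM ⟂ MJ, so MJ runs at -58.10°; with |MJ| = 12.5, J = (2.427, 5.000). MJ ⟂ JA, so JA runs at -148.1°; with |JA| = 28.1, A = (-21.43, -9.849). Then |DA| = |A − D| = 23.58.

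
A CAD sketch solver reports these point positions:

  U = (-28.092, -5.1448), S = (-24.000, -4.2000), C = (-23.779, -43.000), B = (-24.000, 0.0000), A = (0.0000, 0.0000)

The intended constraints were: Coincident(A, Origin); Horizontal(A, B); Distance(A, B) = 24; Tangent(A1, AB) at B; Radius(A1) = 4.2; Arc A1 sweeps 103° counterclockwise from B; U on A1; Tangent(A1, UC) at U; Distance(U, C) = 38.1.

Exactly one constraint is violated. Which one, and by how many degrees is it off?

Tangent(A1, UC) at U — off by 6.50°.

A = (0.00, 0.00) ✓; A.y = 0.00, B.y = 0.00 ✓; |AB| = 24.00 ✓; ∠(SB, BA) = 90.00° ✓; |SB| = 4.200 ✓; bearing(S→U) − bearing(S→B) = 103.0° ✓; |SU| = 4.200 ✓; ∠(SU, UC) = 96.50° ✗; |UC| = 38.10 ✓.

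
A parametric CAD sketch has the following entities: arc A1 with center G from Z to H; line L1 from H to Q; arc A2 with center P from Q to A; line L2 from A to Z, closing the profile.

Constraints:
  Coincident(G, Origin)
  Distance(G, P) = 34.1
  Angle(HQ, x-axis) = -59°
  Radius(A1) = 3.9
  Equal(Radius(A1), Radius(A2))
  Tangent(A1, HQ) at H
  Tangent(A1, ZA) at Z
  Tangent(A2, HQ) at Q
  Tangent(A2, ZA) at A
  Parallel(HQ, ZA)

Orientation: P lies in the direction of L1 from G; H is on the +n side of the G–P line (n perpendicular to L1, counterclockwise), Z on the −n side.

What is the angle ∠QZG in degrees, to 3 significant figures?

77.1°

The slot axis is L1's direction at -59.0°, so u = (cos -59.0°, sin -59.0°) = (0.515, -0.857) and n = (−sin -59.0°, cos -59.0°) = (0.857, 0.515). G is at the origin and P lies 34.1 along u from G, so P = 34.1·u = (17.6, -29.2). Tangency of A1 to both parallel lines with radius 3.9 puts H and Z at G ± 3.9·n: H = (3.34, 2.01), Z = (-3.34, -2.01). Equal radii place Q and A the same way about P: Q = P + 3.9·n = (20.9, -27.2), A = P − 3.9·n = (14.2, -31.2). Then cos ∠QZG = ZQ·ZG / (|ZQ||ZG|), giving 77.1°.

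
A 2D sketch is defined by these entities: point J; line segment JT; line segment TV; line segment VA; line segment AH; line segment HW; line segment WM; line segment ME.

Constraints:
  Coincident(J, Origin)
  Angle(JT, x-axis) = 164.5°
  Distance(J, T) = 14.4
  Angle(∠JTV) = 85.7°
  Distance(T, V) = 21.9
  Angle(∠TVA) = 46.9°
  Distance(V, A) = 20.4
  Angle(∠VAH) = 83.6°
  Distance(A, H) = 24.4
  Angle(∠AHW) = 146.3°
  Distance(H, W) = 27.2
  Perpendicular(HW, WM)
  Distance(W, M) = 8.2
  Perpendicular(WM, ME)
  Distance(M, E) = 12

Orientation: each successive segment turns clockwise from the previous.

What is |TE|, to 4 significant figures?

19.78

HW is perpendicular to WM, so WM runs at 77.00°; with |WM| = 8.2, M = (-44.65, 11.78). The perpendicularity gives ME at right angles to WM, so ME runs at -13.00°; with |ME| = 12.0, E = (-32.96, 9.077). Then |TE| = |E − T| = 19.78.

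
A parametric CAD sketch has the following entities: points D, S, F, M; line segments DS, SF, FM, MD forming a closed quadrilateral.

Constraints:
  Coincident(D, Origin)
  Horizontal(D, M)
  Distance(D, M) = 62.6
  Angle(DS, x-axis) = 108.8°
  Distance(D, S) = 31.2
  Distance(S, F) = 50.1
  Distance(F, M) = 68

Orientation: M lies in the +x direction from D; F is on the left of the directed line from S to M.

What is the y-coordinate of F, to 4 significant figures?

59.66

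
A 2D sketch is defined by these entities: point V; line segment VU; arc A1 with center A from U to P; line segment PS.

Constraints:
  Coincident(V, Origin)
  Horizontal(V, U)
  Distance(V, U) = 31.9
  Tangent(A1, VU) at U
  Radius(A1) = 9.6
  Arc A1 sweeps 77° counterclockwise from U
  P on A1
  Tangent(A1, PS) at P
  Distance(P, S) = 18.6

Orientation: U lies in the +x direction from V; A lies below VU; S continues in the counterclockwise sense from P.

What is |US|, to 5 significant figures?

28.927

On A1, U sits at bearing 90° from A; a 77° counterclockwise sweep puts P at bearing 167°, so P = A + 9.6·(cos 167°, sin 167°) = (22.546, -7.4405). Since A1 is tangent to PS there, AP ⟂ PS, so PS runs along (−sin 167°, cos 167°); with |PS| = 18.6, S = (18.362, -25.564). Then |US| = |S − U| = 28.927.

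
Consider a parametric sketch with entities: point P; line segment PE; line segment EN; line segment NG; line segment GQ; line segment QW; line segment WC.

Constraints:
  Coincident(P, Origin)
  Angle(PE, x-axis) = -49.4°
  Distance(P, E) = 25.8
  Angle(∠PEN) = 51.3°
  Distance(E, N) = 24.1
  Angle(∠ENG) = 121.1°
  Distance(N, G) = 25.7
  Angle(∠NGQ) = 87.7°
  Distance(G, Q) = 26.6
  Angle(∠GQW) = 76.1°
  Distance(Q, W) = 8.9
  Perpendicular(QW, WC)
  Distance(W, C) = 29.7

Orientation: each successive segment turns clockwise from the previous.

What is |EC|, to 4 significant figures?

44.54

P is at the origin; PE runs at -49.4° with length 25.8, so E = (16.79, -19.59). ∠PEN = 51.3° gives EN at -178.1° from the x-axis; with |EN| = 24.1, N = (-7.297, -20.39). ∠ENG = 121.1° gives NG at 123.0° from the x-axis; with |NG| = 25.7, G = (-21.29, 1.166). ∠NGQ = 87.7° gives GQ at 30.70° from the x-axis; with |GQ| = 26.6, Q = (1.578, 14.75). ∠GQW = 76.1° gives QW at -73.20° from the x-axis; with |QW| = 8.9, W = (4.150, 6.226). The perpendicularity gives WC at right angles to QW, so WC runs at -163.2°; with |WC| = 29.7, C = (-24.28, -2.358). Then |EC| = |C − E| = 44.54.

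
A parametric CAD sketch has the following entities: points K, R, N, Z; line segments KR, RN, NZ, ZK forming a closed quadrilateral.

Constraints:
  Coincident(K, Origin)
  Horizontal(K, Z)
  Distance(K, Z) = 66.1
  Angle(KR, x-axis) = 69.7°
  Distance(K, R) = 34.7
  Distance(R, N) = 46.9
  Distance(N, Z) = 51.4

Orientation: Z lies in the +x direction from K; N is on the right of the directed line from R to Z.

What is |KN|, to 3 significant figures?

21.9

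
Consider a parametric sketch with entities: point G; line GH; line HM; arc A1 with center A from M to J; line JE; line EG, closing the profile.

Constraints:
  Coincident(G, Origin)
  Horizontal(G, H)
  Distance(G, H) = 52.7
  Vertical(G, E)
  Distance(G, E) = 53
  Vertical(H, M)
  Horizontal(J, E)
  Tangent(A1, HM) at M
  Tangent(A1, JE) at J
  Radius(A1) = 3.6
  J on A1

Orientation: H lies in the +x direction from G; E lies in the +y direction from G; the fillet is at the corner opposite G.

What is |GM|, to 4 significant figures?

72.23

G is at the origin; GH is horizontal with |GH| = 52.7 and H on the +x side, so H = (52.70, 0.000). G and E share the same x with |GE| = 53.0 and E on the +y side, so E = (0.000, 53.00). The virtual corner opposite G is at (52.70, 53.00). A1 meets HM tangentially, so AM is at right angles to HM and since A1 is tangent to JE there, AJ ⟂ JE, with radius 3.6, so the center A sits 3.6 in from both sides at A = (49.10, 49.40). That places the tangent points at M = (52.70, 49.40) on HM and J = (49.10, 53.00) on JE. Then |GM| = |M − G| = 72.23.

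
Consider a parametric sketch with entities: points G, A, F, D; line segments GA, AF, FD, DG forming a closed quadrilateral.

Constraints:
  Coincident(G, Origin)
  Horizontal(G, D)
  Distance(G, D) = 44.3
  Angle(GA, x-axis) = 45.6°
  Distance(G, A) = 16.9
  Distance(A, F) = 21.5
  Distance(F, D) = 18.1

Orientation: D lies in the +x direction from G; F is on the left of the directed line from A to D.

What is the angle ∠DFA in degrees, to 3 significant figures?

122°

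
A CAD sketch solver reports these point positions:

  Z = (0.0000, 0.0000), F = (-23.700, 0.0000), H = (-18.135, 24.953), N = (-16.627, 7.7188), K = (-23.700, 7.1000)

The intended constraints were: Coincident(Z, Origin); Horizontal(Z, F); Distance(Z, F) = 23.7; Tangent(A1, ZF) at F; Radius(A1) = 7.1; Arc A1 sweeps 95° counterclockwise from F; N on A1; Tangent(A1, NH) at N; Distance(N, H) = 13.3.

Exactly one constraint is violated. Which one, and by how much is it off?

Distance(N, H) = 13.3 — off by 4.00.

Z = (0.00, 0.00) ✓; Z.y = 0.00, F.y = 0.00 ✓; |ZF| = 23.70 ✓; ∠(KF, FZ) = 90.00° ✓; |KF| = 7.100 ✓; bearing(K→N) − bearing(K→F) = 95.00° ✓; |KN| = 7.100 ✓; ∠(KN, NH) = 90.00° ✓; |NH| = 17.30 ✗.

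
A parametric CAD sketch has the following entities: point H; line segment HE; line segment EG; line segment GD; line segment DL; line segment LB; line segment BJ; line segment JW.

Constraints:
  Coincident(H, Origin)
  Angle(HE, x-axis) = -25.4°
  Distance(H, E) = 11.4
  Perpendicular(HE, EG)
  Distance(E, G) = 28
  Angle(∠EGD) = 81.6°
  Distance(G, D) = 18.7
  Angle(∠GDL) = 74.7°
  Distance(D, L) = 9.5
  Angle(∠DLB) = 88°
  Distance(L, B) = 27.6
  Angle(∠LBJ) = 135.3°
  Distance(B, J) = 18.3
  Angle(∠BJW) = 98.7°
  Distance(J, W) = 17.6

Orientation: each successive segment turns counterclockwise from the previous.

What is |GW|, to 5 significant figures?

26.135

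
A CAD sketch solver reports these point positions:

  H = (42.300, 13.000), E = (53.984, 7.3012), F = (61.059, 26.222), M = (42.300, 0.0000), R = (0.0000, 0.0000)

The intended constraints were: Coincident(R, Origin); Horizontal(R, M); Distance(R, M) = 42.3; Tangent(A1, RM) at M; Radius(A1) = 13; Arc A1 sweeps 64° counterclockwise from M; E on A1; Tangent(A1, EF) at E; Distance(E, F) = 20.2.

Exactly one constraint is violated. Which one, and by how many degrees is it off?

Tangent(A1, EF) at E — off by 5.50°.

R = (0.00, 0.00) ✓; R.y = 0.00, M.y = 0.00 ✓; |RM| = 42.30 ✓; ∠(HM, MR) = 90.00° ✓; |HM| = 13.00 ✓; bearing(H→E) − bearing(H→M) = 64.00° ✓; |HE| = 13.00 ✓; ∠(HE, EF) = 84.50° ✗; |EF| = 20.20 ✓.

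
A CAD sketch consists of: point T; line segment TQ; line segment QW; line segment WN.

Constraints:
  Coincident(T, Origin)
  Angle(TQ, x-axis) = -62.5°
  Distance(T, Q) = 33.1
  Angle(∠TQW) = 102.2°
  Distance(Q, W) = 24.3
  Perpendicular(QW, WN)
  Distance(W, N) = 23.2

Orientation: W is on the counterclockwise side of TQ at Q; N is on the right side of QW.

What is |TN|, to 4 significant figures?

63.76

∠TQW = 102.2°, so QW runs at -62.5° + (180° − 102.2°) = 15.30° from the x-axis; with |QW| = 24.3, W = Q + 24.3·(cos 15.30°, sin 15.30°) = (38.72, -22.95). The perpendicularity gives WN at right angles to QW; with |WN| = 23.2 on the right of QW, N = W + 23.2·(0.2639, -0.9646) = (44.84, -45.33). Then |TN| = |N − T| = 63.76.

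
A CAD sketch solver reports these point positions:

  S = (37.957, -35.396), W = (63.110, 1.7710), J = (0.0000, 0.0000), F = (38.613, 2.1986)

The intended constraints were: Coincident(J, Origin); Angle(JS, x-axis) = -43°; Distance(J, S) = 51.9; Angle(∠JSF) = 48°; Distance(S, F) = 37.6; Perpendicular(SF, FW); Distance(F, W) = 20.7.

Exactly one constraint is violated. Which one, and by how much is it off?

Distance(F, W) = 20.7 — off by 3.80.

J = (0.00, 0.00) ✓; JS at -43.00° ✓; |JS| = 51.90 ✓; ∠JSF = 48.00° ✓; |SF| = 37.60 ✓; ∠(SF, FW) = 90.00° ✓; |FW| = 24.50 ✗.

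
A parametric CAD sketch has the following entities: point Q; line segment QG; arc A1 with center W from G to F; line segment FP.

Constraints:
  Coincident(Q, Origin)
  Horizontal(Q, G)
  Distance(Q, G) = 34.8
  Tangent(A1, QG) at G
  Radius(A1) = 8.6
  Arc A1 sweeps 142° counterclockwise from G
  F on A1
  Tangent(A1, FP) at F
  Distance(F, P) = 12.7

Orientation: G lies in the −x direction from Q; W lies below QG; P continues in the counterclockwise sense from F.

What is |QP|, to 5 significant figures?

37.990

On A1, G sits at bearing 90° from W; a 142° counterclockwise sweep puts F at bearing 232°, so F = W + 8.6·(cos 232°, sin 232°) = (-40.095, -15.377). A1 meets FP tangentially, so WF is at right angles to FP, so FP runs along (−sin 232°, cos 232°); with |FP| = 12.7, P = (-30.087, -23.196). Then |QP| = |P − Q| = 37.990.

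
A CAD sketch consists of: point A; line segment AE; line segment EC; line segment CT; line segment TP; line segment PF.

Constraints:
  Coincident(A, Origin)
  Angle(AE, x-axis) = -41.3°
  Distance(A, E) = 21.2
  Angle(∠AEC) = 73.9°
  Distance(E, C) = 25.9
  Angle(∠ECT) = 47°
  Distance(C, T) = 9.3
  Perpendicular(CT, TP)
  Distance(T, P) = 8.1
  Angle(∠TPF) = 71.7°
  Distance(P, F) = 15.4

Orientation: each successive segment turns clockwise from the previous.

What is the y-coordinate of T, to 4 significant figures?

-18.80

A is at the origin; AE runs at -41.3° with length 21.2, so E = (15.93, -13.99). ∠AEC = 73.9° gives EC at -147.4° from the x-axis; with |EC| = 25.9, C = (-5.893, -27.95). ∠ECT = 47.0° gives CT at 79.60° from the x-axis; with |CT| = 9.3, T = (-4.214, -18.80). So T.y = -18.80.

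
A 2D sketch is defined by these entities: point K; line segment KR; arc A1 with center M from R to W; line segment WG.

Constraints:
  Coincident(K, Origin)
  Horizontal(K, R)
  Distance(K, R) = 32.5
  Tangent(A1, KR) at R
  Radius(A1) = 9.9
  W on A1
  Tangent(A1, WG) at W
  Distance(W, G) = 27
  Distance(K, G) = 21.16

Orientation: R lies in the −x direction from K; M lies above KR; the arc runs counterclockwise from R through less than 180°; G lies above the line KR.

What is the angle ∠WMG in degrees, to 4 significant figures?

69.86°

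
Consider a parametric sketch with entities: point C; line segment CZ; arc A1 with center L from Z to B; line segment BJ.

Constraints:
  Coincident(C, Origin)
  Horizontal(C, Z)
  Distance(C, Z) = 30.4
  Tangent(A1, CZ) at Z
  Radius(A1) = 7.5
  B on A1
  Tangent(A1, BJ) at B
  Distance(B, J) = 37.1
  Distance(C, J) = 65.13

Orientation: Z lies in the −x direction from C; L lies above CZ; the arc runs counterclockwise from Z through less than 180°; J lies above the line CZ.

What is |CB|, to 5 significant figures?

28.559

Checks: |LB| = 7.500 ✓; ∠(LB, BJ) = 90.00° ✓; |BJ| = 37.10 ✓; |CJ| = 65.13 ✓.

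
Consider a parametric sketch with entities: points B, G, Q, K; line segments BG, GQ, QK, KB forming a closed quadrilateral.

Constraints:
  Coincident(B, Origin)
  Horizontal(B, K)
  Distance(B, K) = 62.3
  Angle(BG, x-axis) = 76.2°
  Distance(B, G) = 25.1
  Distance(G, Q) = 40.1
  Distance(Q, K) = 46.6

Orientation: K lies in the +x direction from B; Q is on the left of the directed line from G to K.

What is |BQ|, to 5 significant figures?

59.387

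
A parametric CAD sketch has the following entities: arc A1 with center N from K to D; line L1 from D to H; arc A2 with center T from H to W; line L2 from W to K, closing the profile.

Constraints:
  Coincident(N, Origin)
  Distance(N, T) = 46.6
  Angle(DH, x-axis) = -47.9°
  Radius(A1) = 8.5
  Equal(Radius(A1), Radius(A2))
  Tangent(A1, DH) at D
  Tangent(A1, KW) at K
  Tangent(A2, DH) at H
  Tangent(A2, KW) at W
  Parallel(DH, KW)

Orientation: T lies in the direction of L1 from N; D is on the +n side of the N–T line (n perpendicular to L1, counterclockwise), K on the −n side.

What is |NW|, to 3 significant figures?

47.4

The slot axis is L1's direction at -47.9°, so u = (cos -47.9°, sin -47.9°) = (0.670, -0.742) and n = (−sin -47.9°, cos -47.9°) = (0.742, 0.670). N is at the origin and T lies 46.6 along u from N, so T = 46.6·u = (31.2, -34.6). Tangency of A1 to both parallel lines with radius 8.5 puts D and K at N ± 8.5·n: D = (6.31, 5.70), K = (-6.31, -5.70). Equal radii place H and W the same way about T: H = T + 8.5·n = (37.5, -28.9), W = T − 8.5·n = (24.9, -40.3). Then |NW| = |W − N| = 47.4.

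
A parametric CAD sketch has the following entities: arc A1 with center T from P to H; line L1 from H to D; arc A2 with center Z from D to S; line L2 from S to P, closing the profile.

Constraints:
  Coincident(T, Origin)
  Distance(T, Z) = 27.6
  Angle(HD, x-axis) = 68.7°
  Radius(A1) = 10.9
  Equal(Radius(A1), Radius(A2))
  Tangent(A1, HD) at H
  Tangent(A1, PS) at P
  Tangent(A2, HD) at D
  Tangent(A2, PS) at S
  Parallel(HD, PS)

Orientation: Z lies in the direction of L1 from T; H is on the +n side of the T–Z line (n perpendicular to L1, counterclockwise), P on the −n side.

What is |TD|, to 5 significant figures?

29.674

The slot axis is L1's direction at 68.7°, so u = (cos 68.7°, sin 68.7°) = (0.36325, 0.93169) and n = (−sin 68.7°, cos 68.7°) = (-0.93169, 0.36325). T is at the origin and Z lies 27.6 along u from T, so Z = 27.6·u = (10.026, 25.715). Tangency of A1 to both parallel lines with radius 10.9 puts H and P at T ± 10.9·n: H = (-10.155, 3.9594), P = (10.155, -3.9594). Equal radii place D and S the same way about Z: D = Z + 10.9·n = (-0.12970, 29.674), S = Z − 10.9·n = (20.181, 21.755). Then |TD| = |D − T| = 29.674.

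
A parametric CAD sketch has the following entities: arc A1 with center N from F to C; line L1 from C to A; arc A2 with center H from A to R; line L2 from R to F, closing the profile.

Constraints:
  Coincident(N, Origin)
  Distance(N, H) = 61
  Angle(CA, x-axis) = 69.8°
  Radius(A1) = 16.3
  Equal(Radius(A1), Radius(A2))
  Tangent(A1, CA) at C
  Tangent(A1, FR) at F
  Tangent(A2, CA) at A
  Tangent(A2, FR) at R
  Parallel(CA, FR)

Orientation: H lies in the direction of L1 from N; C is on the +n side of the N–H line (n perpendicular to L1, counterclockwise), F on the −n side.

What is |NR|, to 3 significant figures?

63.1

The slot axis is L1's direction at 69.8°, so u = (cos 69.8°, sin 69.8°) = (0.345, 0.938) and n = (−sin 69.8°, cos 69.8°) = (-0.938, 0.345). N is at the origin and H lies 61.0 along u from N, so H = 61.0·u = (21.1, 57.2). Tangency of A1 to both parallel lines with radius 16.3 puts C and F at N ± 16.3·n: C = (-15.3, 5.63), F = (15.3, -5.63). Equal radii place A and R the same way about H: A = H + 16.3·n = (5.77, 62.9), R = H − 16.3·n = (36.4, 51.6). Then |NR| = |R − N| = 63.1.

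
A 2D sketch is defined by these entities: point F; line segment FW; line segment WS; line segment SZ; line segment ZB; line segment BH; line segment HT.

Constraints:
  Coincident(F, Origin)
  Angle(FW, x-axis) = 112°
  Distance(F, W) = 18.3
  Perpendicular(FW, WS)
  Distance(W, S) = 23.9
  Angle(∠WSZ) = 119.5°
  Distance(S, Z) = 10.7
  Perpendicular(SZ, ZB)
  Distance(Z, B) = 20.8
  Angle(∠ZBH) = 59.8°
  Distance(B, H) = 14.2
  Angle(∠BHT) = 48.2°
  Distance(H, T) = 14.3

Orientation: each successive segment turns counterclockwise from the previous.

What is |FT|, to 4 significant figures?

22.03

F is at the origin; FW runs at 112.0° with length 18.3, so W = (-6.855, 16.97). FW ⟂ WS, so WS runs at -158.0°; with |WS| = 23.9, S = (-29.01, 8.014). ∠WSZ = 119.5° gives SZ at -97.50° from the x-axis; with |SZ| = 10.7, Z = (-30.41, -2.594). The perpendicularity gives ZB at right angles to SZ, so ZB runs at -7.500°; with |ZB| = 20.8, B = (-9.790, -5.309). ∠ZBH = 59.8° gives BH at 112.7° from the x-axis; with |BH| = 14.2, H = (-15.27, 7.791). ∠BHT = 48.2° gives HT at -115.5° from the x-axis; with |HT| = 14.3, T = (-21.43, -5.116). Then |FT| = |T − F| = 22.03.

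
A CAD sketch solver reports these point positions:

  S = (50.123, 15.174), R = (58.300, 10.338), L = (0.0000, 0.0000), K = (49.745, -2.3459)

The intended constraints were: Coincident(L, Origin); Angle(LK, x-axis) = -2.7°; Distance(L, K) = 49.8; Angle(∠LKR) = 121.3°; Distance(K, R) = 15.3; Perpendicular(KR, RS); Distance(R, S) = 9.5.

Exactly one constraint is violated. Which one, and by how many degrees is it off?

Perpendicular(KR, RS) — off by 3.40°.

L = (0.00, 0.00) ✓; LK at -2.700° ✓; |LK| = 49.80 ✓; ∠LKR = 121.3° ✓; |KR| = 15.30 ✓; ∠(KR, RS) = 93.40° ✗; |RS| = 9.500 ✓.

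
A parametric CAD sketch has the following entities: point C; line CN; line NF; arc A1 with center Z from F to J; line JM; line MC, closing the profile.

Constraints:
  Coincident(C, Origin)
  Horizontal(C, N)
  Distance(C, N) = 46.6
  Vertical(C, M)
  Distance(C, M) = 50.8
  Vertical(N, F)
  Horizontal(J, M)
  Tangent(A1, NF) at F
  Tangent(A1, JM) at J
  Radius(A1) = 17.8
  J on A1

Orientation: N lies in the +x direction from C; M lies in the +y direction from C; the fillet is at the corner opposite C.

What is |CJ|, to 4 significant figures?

58.40

C is at the origin; CN is horizontal with |CN| = 46.6 and N on the +x side, so N = (46.60, 0.000). CM is vertical with |CM| = 50.8 and M on the +y side, so M = (0.000, 50.80). The virtual corner opposite C is at (46.60, 50.80). Tangency of A1 to NF means the radius ZF is perpendicular to NF and tangency of A1 to JM means the radius ZJ is perpendicular to JM, with radius 17.8, so the center Z sits 17.8 in from both sides at Z = (28.80, 33.00). That places the tangent points at F = (46.60, 33.00) on NF and J = (28.80, 50.80) on JM. Then |CJ| = |J − C| = 58.40.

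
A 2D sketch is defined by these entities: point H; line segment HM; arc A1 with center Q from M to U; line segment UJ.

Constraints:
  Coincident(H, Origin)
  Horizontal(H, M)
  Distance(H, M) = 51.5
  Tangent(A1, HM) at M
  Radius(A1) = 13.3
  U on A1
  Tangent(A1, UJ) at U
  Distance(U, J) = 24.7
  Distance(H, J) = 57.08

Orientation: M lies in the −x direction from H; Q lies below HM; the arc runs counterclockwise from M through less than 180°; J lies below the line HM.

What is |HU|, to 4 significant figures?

64.52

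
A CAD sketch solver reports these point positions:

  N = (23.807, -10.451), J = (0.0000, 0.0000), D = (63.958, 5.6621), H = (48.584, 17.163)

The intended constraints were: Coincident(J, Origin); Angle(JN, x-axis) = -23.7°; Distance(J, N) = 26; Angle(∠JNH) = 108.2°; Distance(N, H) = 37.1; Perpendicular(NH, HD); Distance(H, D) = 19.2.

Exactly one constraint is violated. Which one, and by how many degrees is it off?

Perpendicular(NH, HD) — off by 5.10°.

J = (0.00, 0.00) ✓; JN at -23.70° ✓; |JN| = 26.00 ✓; ∠JNH = 108.2° ✓; |NH| = 37.10 ✓; ∠(NH, HD) = 84.90° ✗; |HD| = 19.20 ✓.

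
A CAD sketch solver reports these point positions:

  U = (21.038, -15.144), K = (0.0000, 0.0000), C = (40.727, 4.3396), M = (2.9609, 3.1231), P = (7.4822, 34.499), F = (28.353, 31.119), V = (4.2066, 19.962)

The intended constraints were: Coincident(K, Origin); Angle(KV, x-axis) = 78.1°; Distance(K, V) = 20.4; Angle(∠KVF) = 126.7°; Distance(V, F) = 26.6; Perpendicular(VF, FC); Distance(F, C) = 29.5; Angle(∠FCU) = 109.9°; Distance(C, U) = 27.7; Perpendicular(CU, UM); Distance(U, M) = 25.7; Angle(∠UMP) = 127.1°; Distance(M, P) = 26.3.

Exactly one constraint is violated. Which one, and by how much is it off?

Distance(M, P) = 26.3 — off by 5.40.

K = (0.00, 0.00) ✓; KV at 78.10° ✓; |KV| = 20.40 ✓; ∠KVF = 126.7° ✓; |VF| = 26.60 ✓; ∠(VF, FC) = 90.00° ✓; |FC| = 29.50 ✓; ∠FCU = 109.9° ✓; |CU| = 27.70 ✓; ∠(CU, UM) = 90.00° ✓; |UM| = 25.70 ✓; ∠UMP = 127.1° ✓; |MP| = 31.70 ✗.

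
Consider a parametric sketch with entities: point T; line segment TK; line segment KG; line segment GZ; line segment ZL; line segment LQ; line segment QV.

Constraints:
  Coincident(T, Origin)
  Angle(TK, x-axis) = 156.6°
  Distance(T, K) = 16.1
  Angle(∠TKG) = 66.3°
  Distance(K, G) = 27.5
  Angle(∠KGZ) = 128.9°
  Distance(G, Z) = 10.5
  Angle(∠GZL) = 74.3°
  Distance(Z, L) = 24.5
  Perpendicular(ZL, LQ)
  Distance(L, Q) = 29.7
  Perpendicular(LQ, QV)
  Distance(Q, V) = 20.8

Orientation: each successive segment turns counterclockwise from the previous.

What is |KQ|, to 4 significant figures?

9.476

∠GZL = 74.3° gives ZL at 67.10° from the x-axis; with |ZL| = 24.5, L = (3.108, -5.087). ZL ⟂ LQ, so LQ runs at 157.1°; with |LQ| = 29.7, Q = (-24.25, 6.470). Then |KQ| = |Q − K| = 9.476.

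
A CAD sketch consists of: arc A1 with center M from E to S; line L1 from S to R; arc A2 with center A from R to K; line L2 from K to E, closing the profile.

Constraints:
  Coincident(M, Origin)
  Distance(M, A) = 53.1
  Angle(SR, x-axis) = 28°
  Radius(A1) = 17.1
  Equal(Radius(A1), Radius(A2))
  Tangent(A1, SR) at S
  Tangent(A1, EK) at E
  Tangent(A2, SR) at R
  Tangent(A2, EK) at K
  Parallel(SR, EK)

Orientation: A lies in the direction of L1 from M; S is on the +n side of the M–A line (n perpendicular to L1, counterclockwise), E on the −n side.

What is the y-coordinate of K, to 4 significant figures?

9.831

The slot axis is L1's direction at 28.0°, so u = (cos 28.0°, sin 28.0°) = (0.8829, 0.4695) and n = (−sin 28.0°, cos 28.0°) = (-0.4695, 0.8829). M is at the origin and A lies 53.1 along u from M, so A = 53.1·u = (46.88, 24.93). Tangency of A1 to both parallel lines with radius 17.1 puts S and E at M ± 17.1·n: S = (-8.028, 15.10), E = (8.028, -15.10). Equal radii place R and K the same way about A: R = A + 17.1·n = (38.86, 40.03), K = A − 17.1·n = (54.91, 9.831). So K.y = 9.831.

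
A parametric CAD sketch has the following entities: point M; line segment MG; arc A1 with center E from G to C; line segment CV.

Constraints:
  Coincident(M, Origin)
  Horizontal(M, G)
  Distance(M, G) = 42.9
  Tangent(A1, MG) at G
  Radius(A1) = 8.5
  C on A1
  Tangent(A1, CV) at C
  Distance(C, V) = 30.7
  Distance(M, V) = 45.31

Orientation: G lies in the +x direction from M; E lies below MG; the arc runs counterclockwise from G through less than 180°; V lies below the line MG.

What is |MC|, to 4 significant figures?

35.25

Checks: M = (0.00, 0.00) ✓; |EC| = 8.500 ✓; ∠(EC, CV) = 90.00° ✓; |CV| = 30.70 ✓; |MV| = 45.31 ✓.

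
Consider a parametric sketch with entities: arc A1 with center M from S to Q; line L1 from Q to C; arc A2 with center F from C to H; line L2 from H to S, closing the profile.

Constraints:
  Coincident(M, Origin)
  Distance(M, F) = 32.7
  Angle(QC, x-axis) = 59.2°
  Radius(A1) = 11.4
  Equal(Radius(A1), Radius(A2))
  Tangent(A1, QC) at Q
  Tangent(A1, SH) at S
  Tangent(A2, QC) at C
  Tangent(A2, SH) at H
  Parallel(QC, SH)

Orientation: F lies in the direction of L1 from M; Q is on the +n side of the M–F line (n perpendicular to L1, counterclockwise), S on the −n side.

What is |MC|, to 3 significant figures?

34.6

Tangency of A1 to both parallel lines with radius 11.4 puts Q and S at M ± 11.4·n: Q = (-9.79, 5.84), S = (9.79, -5.84). Equal radii place C and H the same way about F: C = F + 11.4·n = (6.95, 33.9), H = F − 11.4·n = (26.5, 22.3). Then |MC| = |C − M| = 34.6.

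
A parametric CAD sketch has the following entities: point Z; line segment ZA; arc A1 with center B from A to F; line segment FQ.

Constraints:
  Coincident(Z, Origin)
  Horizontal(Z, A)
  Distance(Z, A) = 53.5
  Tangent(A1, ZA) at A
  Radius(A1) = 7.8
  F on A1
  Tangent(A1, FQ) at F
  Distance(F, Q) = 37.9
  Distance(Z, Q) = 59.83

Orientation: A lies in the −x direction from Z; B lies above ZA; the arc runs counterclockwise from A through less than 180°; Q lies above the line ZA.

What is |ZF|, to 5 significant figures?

46.266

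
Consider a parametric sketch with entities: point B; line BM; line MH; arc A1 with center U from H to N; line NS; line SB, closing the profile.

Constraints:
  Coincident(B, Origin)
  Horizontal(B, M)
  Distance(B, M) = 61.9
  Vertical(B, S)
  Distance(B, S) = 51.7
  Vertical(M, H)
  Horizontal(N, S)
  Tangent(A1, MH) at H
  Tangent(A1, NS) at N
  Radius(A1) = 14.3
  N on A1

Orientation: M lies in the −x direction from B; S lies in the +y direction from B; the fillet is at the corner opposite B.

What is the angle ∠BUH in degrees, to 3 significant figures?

142°

The virtual corner opposite B is at (-61.9, 51.7). Tangency of A1 to MH means the radius UH is perpendicular to MH and A1 meets NS tangentially, so UN is at right angles to NS, with radius 14.3, so the center U sits 14.3 in from both sides at U = (-47.6, 37.4). That places the tangent points at H = (-61.9, 37.4) on MH and N = (-47.6, 51.7) on NS. Then cos ∠BUH = UB·UH / (|UB||UH|), giving 142°.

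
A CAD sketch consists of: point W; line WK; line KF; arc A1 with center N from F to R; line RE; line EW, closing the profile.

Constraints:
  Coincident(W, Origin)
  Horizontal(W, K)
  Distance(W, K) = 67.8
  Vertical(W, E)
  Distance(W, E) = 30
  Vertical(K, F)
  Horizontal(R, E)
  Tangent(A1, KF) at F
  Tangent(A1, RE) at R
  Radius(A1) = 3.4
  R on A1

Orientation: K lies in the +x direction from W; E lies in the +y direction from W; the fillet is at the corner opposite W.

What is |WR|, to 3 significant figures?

71.0

The virtual corner opposite W is at (67.8, 30.0). The tangent condition forces NF to be normal to KF and since A1 is tangent to RE there, NR ⟂ RE, with radius 3.4, so the center N sits 3.4 in from both sides at N = (64.4, 26.6). That places the tangent points at F = (67.8, 26.6) on KF and R = (64.4, 30.0) on RE. Then |WR| = |R − W| = 71.0.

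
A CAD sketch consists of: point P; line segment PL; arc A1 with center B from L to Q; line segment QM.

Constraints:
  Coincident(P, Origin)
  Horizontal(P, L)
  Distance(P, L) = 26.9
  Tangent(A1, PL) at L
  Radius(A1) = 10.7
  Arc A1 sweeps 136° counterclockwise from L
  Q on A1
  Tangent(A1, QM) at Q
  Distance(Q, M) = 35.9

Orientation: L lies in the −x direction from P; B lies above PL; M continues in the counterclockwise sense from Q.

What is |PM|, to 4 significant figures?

62.68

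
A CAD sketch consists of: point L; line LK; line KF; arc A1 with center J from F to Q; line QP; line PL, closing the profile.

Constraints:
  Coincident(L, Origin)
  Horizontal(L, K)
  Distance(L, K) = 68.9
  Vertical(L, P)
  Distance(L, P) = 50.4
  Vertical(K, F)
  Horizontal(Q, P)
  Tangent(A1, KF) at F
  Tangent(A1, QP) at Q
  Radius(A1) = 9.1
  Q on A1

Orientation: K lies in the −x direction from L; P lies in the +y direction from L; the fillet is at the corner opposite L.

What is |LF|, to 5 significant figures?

80.330

The virtual corner opposite L is at (-68.900, 50.400). A1 meets KF tangentially, so JF is at right angles to KF and since A1 is tangent to QP there, JQ ⟂ QP, with radius 9.1, so the center J sits 9.1 in from both sides at J = (-59.800, 41.300). That places the tangent points at F = (-68.900, 41.300) on KF and Q = (-59.800, 50.400) on QP. Then |LF| = |F − L| = 80.330.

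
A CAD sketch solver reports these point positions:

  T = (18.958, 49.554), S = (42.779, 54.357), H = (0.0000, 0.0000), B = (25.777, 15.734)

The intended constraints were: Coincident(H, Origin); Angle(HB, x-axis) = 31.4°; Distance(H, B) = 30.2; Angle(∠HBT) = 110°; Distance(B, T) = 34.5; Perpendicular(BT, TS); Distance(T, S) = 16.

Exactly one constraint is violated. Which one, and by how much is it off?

Distance(T, S) = 16 — off by 8.30.

H = (0.00, 0.00) ✓; HB at 31.40° ✓; |HB| = 30.20 ✓; ∠HBT = 110.0° ✓; |BT| = 34.50 ✓; ∠(BT, TS) = 90.00° ✓; |TS| = 24.30 ✗.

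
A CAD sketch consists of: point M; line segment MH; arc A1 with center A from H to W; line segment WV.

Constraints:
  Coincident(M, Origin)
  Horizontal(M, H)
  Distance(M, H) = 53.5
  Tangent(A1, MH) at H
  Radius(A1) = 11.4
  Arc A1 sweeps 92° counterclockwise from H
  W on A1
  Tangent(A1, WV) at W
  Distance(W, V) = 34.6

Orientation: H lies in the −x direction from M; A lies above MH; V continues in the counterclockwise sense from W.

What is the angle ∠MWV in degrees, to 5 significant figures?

107.65°

M is at the origin; MH is horizontal with |MH| = 53.5 and H on the −x side, so H = (-53.500, 0.0000). Tangency of A1 to MH means the radius AH is perpendicular to MH, so A = H + (0, 11.4) = (-53.500, 11.400). On A1, H sits at bearing -90° from A; a 92° counterclockwise sweep puts W at bearing 2°, so W = A + 11.4·(cos 2°, sin 2°) = (-42.107, 11.798). A1 meets WV tangentially, so AW is at right angles to WV, so WV runs along (−sin 2°, cos 2°); with |WV| = 34.6, V = (-43.314, 46.377). Then cos ∠MWV = WM·WV / (|WM||WV|), giving 107.65°.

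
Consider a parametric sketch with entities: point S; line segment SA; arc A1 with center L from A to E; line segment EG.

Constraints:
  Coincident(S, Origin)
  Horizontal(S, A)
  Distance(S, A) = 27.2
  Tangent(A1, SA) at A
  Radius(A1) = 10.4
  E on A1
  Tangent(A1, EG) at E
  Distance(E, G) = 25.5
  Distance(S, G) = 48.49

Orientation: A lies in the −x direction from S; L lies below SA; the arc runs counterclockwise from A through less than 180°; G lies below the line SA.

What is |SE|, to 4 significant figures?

39.49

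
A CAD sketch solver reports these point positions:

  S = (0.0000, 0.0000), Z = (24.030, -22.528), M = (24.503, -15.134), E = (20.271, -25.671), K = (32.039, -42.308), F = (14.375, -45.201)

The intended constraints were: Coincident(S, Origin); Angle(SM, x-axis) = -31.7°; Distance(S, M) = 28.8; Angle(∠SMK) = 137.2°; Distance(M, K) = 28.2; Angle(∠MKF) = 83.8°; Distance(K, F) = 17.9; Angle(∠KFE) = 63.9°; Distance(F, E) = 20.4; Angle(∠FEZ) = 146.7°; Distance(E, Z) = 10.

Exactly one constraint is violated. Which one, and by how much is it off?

Distance(E, Z) = 10 — off by 5.10.

S = (0.00, 0.00) ✓; SM at -31.70° ✓; |SM| = 28.80 ✓; ∠SMK = 137.2° ✓; |MK| = 28.20 ✓; ∠MKF = 83.80° ✓; |KF| = 17.90 ✓; ∠KFE = 63.90° ✓; |FE| = 20.40 ✓; ∠FEZ = 146.7° ✓; |EZ| = 4.900 ✗.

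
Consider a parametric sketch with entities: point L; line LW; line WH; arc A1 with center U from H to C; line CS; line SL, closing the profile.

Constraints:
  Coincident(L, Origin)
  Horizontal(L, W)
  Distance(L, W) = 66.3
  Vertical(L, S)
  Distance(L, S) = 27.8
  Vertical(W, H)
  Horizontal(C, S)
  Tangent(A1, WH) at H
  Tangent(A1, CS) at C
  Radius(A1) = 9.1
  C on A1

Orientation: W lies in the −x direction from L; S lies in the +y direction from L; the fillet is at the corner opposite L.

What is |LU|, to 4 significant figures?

60.18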